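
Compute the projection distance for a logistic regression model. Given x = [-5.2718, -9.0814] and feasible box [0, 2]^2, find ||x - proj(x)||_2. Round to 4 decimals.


Project each component onto [0, 2].
clip(-5.2718) = 0.0, clip(-9.0814) = 0.0
Projection = [0.0, 0.0]
Squared diffs: [27.7919, 82.4718]
Distance = sqrt(110.2637) = 10.5007


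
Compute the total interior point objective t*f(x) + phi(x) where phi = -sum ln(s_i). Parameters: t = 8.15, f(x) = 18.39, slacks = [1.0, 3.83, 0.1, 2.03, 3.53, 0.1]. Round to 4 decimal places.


Step 1: Compute log-barrier.
ln values: [0.0, 1.3429, -2.3026, 0.708, 1.2613, -2.3026]
phi = -(0.0 + 1.3429 - 2.3026 + 0.708 + 1.2613 - 2.3026) = 1.293
Step 2: Compute augmented objective.
t*f(x) = 8.15*18.39 = 149.8785
Total = 149.8785 + 1.293 = 151.1715


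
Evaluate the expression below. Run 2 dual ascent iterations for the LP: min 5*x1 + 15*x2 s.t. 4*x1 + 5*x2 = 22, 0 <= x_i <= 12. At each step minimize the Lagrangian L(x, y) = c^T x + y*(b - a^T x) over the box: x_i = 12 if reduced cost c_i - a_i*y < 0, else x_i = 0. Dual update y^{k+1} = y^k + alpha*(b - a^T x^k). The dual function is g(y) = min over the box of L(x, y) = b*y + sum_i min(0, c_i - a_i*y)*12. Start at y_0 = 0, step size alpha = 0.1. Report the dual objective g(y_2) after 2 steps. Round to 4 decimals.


Dual ascent for LP: min 5*x1 + 15*x2, 4*x1 + 5*x2 = 22, 0 <= x_i <= 12
Step 1: y^k = 0.0, reduced costs: (5.0, 15.0)
  x^k = (0.0, 0.0), subgradient = b - a^T x = 22.0
  y^{k+1} = 0.0 + 0.1*22.0 = 2.2
Step 2: y^k = 2.2, reduced costs: (-3.8, 4.0)
  x^k = (12.0, 0.0), subgradient = b - a^T x = -26.0
  y^{k+1} = 2.2 + 0.1*-26.0 = -0.4
Dual objective at y_2 = -0.4: reduced costs (6.6, 17.0), box minimizer x = (0.0, 0.0)
g(y_2) = b*y + (c1 - a1*y)*x1 + (c2 - a2*y)*x2 = 22*(-0.4) + 6.6*0.0 + 17.0*0.0 = -8.8 + 0.0 + 0.0 = -8.8


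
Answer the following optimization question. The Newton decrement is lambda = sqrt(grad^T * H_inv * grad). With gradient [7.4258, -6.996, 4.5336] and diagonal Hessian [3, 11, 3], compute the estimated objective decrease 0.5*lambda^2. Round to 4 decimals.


Step 1: H is diagonal, so H^(-1) * g = [2.4753, -0.636, 1.5112].
Step 2: g^T H^(-1) g = sum_i g_i^2 / H_ii
  = (7.4258)^2/3 + (-6.996)^2/11 + (4.5336)^2/3
  = 18.3808 + 4.4495 + 6.8512 = 29.6815
Step 3: Objective decrease = 0.5 * g^T H^(-1) g = 14.8407


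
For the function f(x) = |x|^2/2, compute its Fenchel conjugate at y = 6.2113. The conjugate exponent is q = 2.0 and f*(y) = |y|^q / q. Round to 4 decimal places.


The conjugate exponent q satisfies 1/p + 1/q = 1.
p = 2, so q = 2/(2 - 1) = 2.0
|y|^q = 6.2113^2.0 = 38.5802
f*(6.2113) = 38.5802 / 2.0 = 19.2901


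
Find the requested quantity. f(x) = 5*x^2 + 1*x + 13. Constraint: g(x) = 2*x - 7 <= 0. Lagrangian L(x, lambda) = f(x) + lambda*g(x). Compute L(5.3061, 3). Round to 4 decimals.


Step 1: Evaluate f(x).
f(5.3061) = 5*5.3061^2 + 1*5.3061 + 13 = 159.0796
Step 2: Evaluate g(x).
g(5.3061) = 2*5.3061 - 7 = 3.6122
Step 3: Compute Lagrangian.
L = 159.0796 + 3*3.6122 = 169.9162


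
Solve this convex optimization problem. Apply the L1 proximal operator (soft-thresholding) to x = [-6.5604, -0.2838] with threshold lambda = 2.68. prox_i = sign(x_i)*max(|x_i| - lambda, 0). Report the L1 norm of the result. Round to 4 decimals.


Soft-thresholding with lambda = 2.68:
prox(-6.5604) = sign(-6.5604)*max(|-6.5604| - 2.68, 0) = -3.8804
prox(-0.2838) = sign(-0.2838)*max(|-0.2838| - 2.68, 0) = 0.0
prox(x) = [-3.8804, 0.0]
||prox(x)||_1 = 3.8804 + 0.0 = 3.8804


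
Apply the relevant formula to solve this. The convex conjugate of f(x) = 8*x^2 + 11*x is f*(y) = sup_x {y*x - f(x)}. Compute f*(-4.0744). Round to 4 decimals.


f*(y) = sup_x {y*x - a*x^2 - b*x} = sup_x {(y-b)*x - a*x^2}
FOC: (y - b) - 2a*x = 0 => x* = (y - b)/(2a)
x* = (-4.0744 - 11)/(2*8) = -0.9422
f*(-4.0744) = (y-b)^2/(4a) = (-4.0744 - 11)^2/(4*8)
= 227.2375/32 = 7.1012


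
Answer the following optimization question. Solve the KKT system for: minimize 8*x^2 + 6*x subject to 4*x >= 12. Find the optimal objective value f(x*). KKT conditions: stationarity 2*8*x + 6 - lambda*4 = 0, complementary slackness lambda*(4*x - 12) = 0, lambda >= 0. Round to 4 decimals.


Step 1: Try lambda = 0 (constraint inactive).
x_unc = -6/(2*8) = -0.375
Check: 4*-0.375 = -1.5 < 12 -- violated!
Step 2: Constraint must be active: 4*x = 12
x* = 12/4 = 3.0
lambda = (2*8*3.0 + 6)/4 = 13.5
Step 3: Compute optimal value.
f(x*) = 8*3.0^2 + 6*3.0 = 90.0


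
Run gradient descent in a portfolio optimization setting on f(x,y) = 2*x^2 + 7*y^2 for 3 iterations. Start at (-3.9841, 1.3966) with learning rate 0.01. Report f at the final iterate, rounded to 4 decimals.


Gradient descent on f(x,y) = 2*x^2 + 7*y^2.
Starting point: (-3.9841, 1.3966), alpha = 0.01
Step 1: grad_x = 2*2*-3.9841 = -15.9364, grad_y = 2*7*1.3966 = 19.5524
  x_1 = -3.9841 - 0.01*-15.9364 = -3.8247
  y_1 = 1.3966 - 0.01*19.5524 = 1.2011
Step 2: grad_x = 2*2*-3.8247 = -15.2989, grad_y = 2*7*1.2011 = 16.8151
  x_2 = -3.8247 - 0.01*-15.2989 = -3.6717
  y_2 = 1.2011 - 0.01*16.8151 = 1.0329
Step 3: grad_x = 2*2*-3.6717 = -14.687, grad_y = 2*7*1.0329 = 14.461
  x_3 = -3.6717 - 0.01*-14.687 = -3.5249
  y_3 = 1.0329 - 0.01*14.461 = 0.8883
f(-3.5249, 0.8883) = 2*(-3.5249)^2 + 7*0.8883^2 = 30.3732


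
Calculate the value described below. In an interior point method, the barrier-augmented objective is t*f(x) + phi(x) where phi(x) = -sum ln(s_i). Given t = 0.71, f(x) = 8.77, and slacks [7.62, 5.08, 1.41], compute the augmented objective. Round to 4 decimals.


Step 1: Compute log-barrier.
ln values: [2.0308, 1.6253, 0.3436]
phi = -(2.0308 + 1.6253 + 0.3436) = -3.9997
Step 2: Compute augmented objective.
t*f(x) = 0.71*8.77 = 6.2267
Total = 6.2267 - 3.9997 = 2.227


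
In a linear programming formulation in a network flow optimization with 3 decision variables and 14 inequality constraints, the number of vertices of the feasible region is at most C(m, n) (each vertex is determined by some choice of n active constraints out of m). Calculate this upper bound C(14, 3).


Each vertex corresponds to some choice of n active constraints out of m, so the number of vertices is at most C(m, n) = m! / (n!(m-n)!).
m = 14, n = 3
Numerator: 14 * 13 * 12
Denominator: 3! = 6
C(14, 3) = 364


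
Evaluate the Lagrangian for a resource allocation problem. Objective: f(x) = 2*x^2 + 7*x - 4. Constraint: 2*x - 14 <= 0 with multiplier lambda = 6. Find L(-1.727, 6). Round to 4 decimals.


Step 1: Evaluate f(x).
f(-1.727) = 2*(-1.727)^2 + 7*(-1.727) - 4 = -10.1239
Step 2: Evaluate g(x).
g(-1.727) = 2*-1.727 - 14 = -17.454
Step 3: Compute Lagrangian.
L = -10.1239 + 6*-17.454 = -114.8479


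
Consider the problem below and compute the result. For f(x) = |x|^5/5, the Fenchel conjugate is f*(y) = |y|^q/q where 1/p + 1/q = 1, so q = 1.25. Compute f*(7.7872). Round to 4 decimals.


The conjugate exponent q satisfies 1/p + 1/q = 1.
p = 5, so q = 5/(5 - 1) = 1.25
|y|^q = 7.7872^1.25 = 13.0085
f*(7.7872) = 13.0085 / 1.25 = 10.4068


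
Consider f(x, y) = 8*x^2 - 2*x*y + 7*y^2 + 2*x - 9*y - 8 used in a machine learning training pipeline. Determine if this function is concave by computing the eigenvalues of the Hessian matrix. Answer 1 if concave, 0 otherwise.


The Hessian of f(x,y) = 8*x^2 - 2*x*y + 7*y^2 + 2*x - 9*y - 8 is:
H = [[16, -2], [-2, 14]]
Trace = 16 + 14 = 30
Determinant = 16*14 - (-2)^2 = 220
Discriminant = (30)^2 - 4*220 = 20.0
Eigenvalues: lambda_1 = 12.7639, lambda_2 = 17.2361
The function is not concave.

0


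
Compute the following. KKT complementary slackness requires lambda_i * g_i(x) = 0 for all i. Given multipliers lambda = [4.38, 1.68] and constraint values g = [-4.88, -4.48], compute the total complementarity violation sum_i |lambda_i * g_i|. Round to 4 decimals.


KKT complementary slackness check:
lambda_1 * g_1 = 4.38 * -4.88 = -21.3744
lambda_2 * g_2 = 1.68 * -4.48 = -7.5264
Total violation = 21.3744 + 7.5264 = 28.9008


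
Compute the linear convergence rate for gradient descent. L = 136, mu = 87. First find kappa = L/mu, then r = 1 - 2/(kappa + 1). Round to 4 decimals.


Step 1: Compute the condition number.
kappa = L/mu = 136/87 = 1.5632
Step 2: Compute the convergence rate.
r = 1 - 2/(kappa + 1) = 1 - 2*mu/(L + mu) = (L - mu)/(L + mu) = 49/223 = 0.2197


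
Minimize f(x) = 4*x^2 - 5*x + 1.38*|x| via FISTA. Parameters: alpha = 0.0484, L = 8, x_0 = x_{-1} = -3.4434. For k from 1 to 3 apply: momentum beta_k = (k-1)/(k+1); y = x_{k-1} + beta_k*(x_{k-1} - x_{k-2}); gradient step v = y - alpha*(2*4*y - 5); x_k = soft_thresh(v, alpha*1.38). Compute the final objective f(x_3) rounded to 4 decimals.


FISTA on f(x) = 4*x^2 - 5*x + 1.38*|x|
L = 8, alpha = 0.0484
Iteration 1: beta = 0.0, y = -3.4434 + 0.0*(-3.4434 + 3.4434) = -3.4434
  grad(y) = -32.5472, v = y - alpha*grad = -1.8681
  prox(v) = soft_thresh(-1.8681, 0.0668) = -1.8013
Iteration 2: beta = 0.3333, y = -1.8013 + 0.3333*(-1.8013 + 3.4434) = -1.254
  grad(y) = -15.0317, v = y - alpha*grad = -0.5264
  prox(v) = soft_thresh(-0.5264, 0.0668) = -0.4596
Iteration 3: beta = 0.5, y = -0.4596 + 0.5*(-0.4596 + 1.8013) = 0.2112
  grad(y) = -3.3104, v = y - alpha*grad = 0.3714
  prox(v) = soft_thresh(0.3714, 0.0668) = 0.3046
f(x_3) = 4*0.3046^2 - 5*0.3046 + 1.38*|0.3046| = -0.7316


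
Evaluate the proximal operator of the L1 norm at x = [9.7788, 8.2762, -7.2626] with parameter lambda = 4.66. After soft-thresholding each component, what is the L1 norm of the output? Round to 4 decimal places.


Soft-thresholding with lambda = 4.66:
prox(9.7788) = sign(9.7788)*max(|9.7788| - 4.66, 0) = 5.1188
prox(8.2762) = sign(8.2762)*max(|8.2762| - 4.66, 0) = 3.6162
prox(-7.2626) = sign(-7.2626)*max(|-7.2626| - 4.66, 0) = -2.6026
prox(x) = [5.1188, 3.6162, -2.6026]
||prox(x)||_1 = 5.1188 + 3.6162 + 2.6026 = 11.3376


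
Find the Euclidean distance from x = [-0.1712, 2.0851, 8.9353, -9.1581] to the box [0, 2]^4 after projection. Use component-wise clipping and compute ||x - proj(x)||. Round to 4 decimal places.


Project each component onto [0, 2].
clip(-0.1712) = 0.0, clip(2.0851) = 2.0, clip(8.9353) = 2.0, clip(-9.1581) = 0.0
Projection = [0.0, 2.0, 2.0, 0.0]
Squared diffs: [0.0293, 0.0072, 48.0984, 83.8708]
Distance = sqrt(132.0057) = 11.4894


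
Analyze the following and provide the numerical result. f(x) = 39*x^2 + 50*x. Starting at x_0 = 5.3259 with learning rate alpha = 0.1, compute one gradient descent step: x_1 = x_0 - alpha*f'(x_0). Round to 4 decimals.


We compute the gradient at x_0 and apply the update.
f'(x) = 78*x + 50
f'(5.3259) = 78*5.3259 + 50 = 465.4202
x_1 = 5.3259 - 0.1*465.4202 = -41.2161


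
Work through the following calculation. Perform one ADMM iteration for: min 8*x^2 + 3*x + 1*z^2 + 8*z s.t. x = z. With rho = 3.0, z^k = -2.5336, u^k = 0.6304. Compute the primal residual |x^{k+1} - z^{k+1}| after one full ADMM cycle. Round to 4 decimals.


ADMM iteration with rho = 3.0, z^k = -2.5336, u^k = 0.6304
Step 1: x-update.
Minimize 8*x^2 + 3*x + (3.0/2)*(x + 2.5336 + 0.6304)^2
FOC: (2*8 + 3.0)*x = -3 + 3.0*(-2.5336 - 0.6304)
x^{k+1} = -0.6575
Step 2: z-update.
Minimize 1*z^2 + 8*z + (3.0/2)*(-0.6575 - z + 0.6304)^2
FOC: (2*1 + 3.0)*z = -8 + 3.0*(-0.6575 + 0.6304)
z^{k+1} = -1.6162
Step 3: u-update.
u^{k+1} = 0.6304 - 0.6575 + 1.6162 = 1.5892
Step 4: Primal residual = |-0.6575 + 1.6162| = 0.9588


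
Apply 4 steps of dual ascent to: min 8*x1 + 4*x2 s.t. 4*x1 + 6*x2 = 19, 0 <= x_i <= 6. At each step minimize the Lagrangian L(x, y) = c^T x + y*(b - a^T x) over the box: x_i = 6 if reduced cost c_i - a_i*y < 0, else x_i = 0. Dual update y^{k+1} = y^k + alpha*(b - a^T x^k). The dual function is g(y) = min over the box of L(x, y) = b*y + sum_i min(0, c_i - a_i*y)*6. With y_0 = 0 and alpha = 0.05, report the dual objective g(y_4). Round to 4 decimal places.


Dual ascent for LP: min 8*x1 + 4*x2, 4*x1 + 6*x2 = 19, 0 <= x_i <= 6
Step 1: y^k = 0.0, reduced costs: (8.0, 4.0)
  x^k = (0.0, 0.0), subgradient = b - a^T x = 19.0
  y^{k+1} = 0.0 + 0.05*19.0 = 0.95
Step 2: y^k = 0.95, reduced costs: (4.2, -1.7)
  x^k = (0.0, 6.0), subgradient = b - a^T x = -17.0
  y^{k+1} = 0.95 + 0.05*-17.0 = 0.1
Step 3: y^k = 0.1, reduced costs: (7.6, 3.4)
  x^k = (0.0, 0.0), subgradient = b - a^T x = 19.0
  y^{k+1} = 0.1 + 0.05*19.0 = 1.05
Step 4: y^k = 1.05, reduced costs: (3.8, -2.3)
  x^k = (0.0, 6.0), subgradient = b - a^T x = -17.0
  y^{k+1} = 1.05 + 0.05*-17.0 = 0.2
Dual objective at y_4 = 0.2: reduced costs (7.2, 2.8), box minimizer x = (0.0, 0.0)
g(y_4) = b*y + (c1 - a1*y)*x1 + (c2 - a2*y)*x2 = 19*0.2 + 7.2*0.0 + 2.8*0.0 = 3.8 + 0.0 + 0.0 = 3.8


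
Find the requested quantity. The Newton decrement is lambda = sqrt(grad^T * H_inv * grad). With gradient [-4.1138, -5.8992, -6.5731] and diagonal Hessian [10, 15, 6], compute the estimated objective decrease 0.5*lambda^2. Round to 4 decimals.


Step 1: H is diagonal, so H^(-1) * g = [-0.4114, -0.3933, -1.0955].
Step 2: g^T H^(-1) g = sum_i g_i^2 / H_ii
  = (-4.1138)^2/10 + (-5.8992)^2/15 + (-6.5731)^2/6
  = 1.6923 + 2.32 + 7.2009 = 11.2133
Step 3: Objective decrease = 0.5 * g^T H^(-1) g = 5.6067


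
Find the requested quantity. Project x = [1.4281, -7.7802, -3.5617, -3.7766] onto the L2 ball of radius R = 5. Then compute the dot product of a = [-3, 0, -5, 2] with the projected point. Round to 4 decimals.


Step 1: Compute ||x|| (intermediates to 6 decimals).
||x|| = sqrt(1.4281^2 + (-7.7802)^2 + (-3.5617)^2 + (-3.7766)^2) = 9.461469
Step 2: Project.
Since ||x|| > R, scale = R/||x|| = 5/9.461469 = 0.528459, proj(x) = scale * x
proj(x) = [0.754692, -4.111517, -1.882212, -1.995778]
Step 3: Dot product.
a^T * proj(x) = -3*0.754692 + 0*(-4.111517) - 5*(-1.882212) + 2*(-1.995778) = 3.1554


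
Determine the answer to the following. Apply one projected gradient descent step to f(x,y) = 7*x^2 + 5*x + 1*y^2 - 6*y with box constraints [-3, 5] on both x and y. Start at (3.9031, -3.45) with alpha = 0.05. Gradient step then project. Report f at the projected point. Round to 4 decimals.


Step 1: Compute gradient at (3.9031, -3.45).
grad_x = 2*7*3.9031 + 5 = 59.6434
grad_y = 2*1*-3.45 - 6 = -12.9
Step 2: Gradient step.
x_raw = 3.9031 - 0.05*59.6434 = 0.9209
y_raw = -3.45 - 0.05*-12.9 = -2.805
Step 3: Project onto [-3, 5].
x_proj = clip(0.9209) = 0.9209
y_proj = clip(-2.805) = -2.805
Step 4: Evaluate f.
f(0.9209, -2.805) = 35.2395


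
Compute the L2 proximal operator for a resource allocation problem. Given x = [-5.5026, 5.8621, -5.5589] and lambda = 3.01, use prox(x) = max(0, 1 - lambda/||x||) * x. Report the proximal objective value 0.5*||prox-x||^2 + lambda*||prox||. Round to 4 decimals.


Step 1: Compute ||x||.
||x|| = 9.7747
Step 2: Compute scaling factor.
scale = max(0, 1 - 3.01/9.7747) = 0.6921
Step 3: prox(x) = [-3.8081, 4.0569, -3.8471]
||prox(x)|| = 6.7647
Step 4: Proximal objective.
0.5*||prox-x||^2 = 4.5301
lambda*||prox|| = 20.3617
Total = 24.8917


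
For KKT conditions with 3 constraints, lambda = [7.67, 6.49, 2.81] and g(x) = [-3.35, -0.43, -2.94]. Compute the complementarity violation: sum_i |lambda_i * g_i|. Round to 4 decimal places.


KKT complementary slackness check:
lambda_1 * g_1 = 7.67 * -3.35 = -25.6945
lambda_2 * g_2 = 6.49 * -0.43 = -2.7907
lambda_3 * g_3 = 2.81 * -2.94 = -8.2614
Total violation = 25.6945 + 2.7907 + 8.2614 = 36.7466


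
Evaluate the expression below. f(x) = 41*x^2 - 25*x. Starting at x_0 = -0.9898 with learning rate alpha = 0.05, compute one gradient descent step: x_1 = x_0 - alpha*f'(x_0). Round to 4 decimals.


We compute the gradient at x_0 and apply the update.
f'(x) = 82*x - 25
f'(-0.9898) = 82*-0.9898 - 25 = -106.1636
x_1 = -0.9898 - 0.05*-106.1636 = 4.3184


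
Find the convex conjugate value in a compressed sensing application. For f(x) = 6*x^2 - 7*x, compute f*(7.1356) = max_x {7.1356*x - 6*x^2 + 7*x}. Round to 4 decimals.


f*(y) = sup_x {y*x - a*x^2 - b*x} = sup_x {(y-b)*x - a*x^2}
FOC: (y - b) - 2a*x = 0 => x* = (y - b)/(2a)
x* = (7.1356 + 7)/(2*6) = 1.178
f*(7.1356) = (y-b)^2/(4a) = (7.1356 + 7)^2/(4*6)
= 199.8152/24 = 8.3256


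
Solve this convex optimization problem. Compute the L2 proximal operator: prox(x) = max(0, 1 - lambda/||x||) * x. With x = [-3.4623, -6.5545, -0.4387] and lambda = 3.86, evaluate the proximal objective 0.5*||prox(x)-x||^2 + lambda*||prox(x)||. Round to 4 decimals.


Step 1: Compute ||x||.
||x|| = 7.4257
Step 2: Compute scaling factor.
scale = max(0, 1 - 3.86/7.4257) = 0.4802
Step 3: prox(x) = [-1.6625, -3.1474, -0.2107]
||prox(x)|| = 3.5657
Step 4: Proximal objective.
0.5*||prox-x||^2 = 7.4498
lambda*||prox|| = 13.7636
Total = 21.2135


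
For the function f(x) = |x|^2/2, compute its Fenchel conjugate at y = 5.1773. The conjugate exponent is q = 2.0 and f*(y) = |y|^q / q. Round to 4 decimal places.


The conjugate exponent q satisfies 1/p + 1/q = 1.
p = 2, so q = 2/(2 - 1) = 2.0
|y|^q = 5.1773^2.0 = 26.8044
f*(5.1773) = 26.8044 / 2.0 = 13.4022


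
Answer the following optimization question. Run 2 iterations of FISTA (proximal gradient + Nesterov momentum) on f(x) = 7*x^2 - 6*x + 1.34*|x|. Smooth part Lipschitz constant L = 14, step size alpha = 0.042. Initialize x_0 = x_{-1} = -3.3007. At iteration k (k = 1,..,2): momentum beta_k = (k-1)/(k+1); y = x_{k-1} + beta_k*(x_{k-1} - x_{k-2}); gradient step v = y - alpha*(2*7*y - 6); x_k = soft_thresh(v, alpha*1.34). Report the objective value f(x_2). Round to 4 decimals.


FISTA on f(x) = 7*x^2 - 6*x + 1.34*|x|
L = 14, alpha = 0.042
Iteration 1: beta = 0.0, y = -3.3007 + 0.0*(-3.3007 + 3.3007) = -3.3007
  grad(y) = -52.2098, v = y - alpha*grad = -1.1079
  prox(v) = soft_thresh(-1.1079, 0.0563) = -1.0516
Iteration 2: beta = 0.3333, y = -1.0516 + 0.3333*(-1.0516 + 3.3007) = -0.3019
  grad(y) = -10.2268, v = y - alpha*grad = 0.1276
  prox(v) = soft_thresh(0.1276, 0.0563) = 0.0713
f(x_2) = 7*0.0713^2 - 6*0.0713 + 1.34*|0.0713| = -0.2968


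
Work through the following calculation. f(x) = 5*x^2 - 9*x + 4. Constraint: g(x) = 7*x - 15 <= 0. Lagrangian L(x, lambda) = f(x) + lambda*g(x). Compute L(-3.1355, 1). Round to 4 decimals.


Step 1: Evaluate f(x).
f(-3.1355) = 5*(-3.1355)^2 - 9*(-3.1355) + 4 = 81.3763
Step 2: Evaluate g(x).
g(-3.1355) = 7*-3.1355 - 15 = -36.9485
Step 3: Compute Lagrangian.
L = 81.3763 + 1*-36.9485 = 44.4278


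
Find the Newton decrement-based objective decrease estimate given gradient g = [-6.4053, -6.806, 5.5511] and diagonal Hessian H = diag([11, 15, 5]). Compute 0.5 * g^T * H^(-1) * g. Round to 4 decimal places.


Step 1: H is diagonal, so H^(-1) * g = [-0.5823, -0.4537, 1.1102].
Step 2: g^T H^(-1) g = sum_i g_i^2 / H_ii
  = (-6.4053)^2/11 + (-6.806)^2/15 + (5.5511)^2/5
  = 3.7298 + 3.0881 + 6.1629 = 12.9809
Step 3: Objective decrease = 0.5 * g^T H^(-1) g = 6.4904


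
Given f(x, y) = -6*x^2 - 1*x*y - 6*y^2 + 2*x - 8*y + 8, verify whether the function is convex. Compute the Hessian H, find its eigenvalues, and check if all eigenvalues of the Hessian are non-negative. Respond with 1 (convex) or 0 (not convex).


The Hessian of f(x,y) = -6*x^2 - 1*x*y - 6*y^2 + 2*x - 8*y + 8 is:
H = [[-12, -1], [-1, -12]]
Trace = -12 - 12 = -24
Determinant = -12*-12 - (-1)^2 = 143
Discriminant = (-24)^2 - 4*143 = 4.0
Eigenvalues: lambda_1 = -13.0, lambda_2 = -11.0
The function is not convex.

0


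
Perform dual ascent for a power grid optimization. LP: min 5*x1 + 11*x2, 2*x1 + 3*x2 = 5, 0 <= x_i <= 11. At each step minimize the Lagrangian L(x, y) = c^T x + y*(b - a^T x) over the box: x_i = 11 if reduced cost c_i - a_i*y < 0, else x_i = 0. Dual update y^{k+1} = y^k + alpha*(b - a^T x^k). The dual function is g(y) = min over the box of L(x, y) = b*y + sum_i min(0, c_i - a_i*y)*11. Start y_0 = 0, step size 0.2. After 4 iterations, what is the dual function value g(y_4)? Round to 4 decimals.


Dual ascent for LP: min 5*x1 + 11*x2, 2*x1 + 3*x2 = 5, 0 <= x_i <= 11
Step 1: y^k = 0.0, reduced costs: (5.0, 11.0)
  x^k = (0.0, 0.0), subgradient = b - a^T x = 5.0
  y^{k+1} = 0.0 + 0.2*5.0 = 1.0
Step 2: y^k = 1.0, reduced costs: (3.0, 8.0)
  x^k = (0.0, 0.0), subgradient = b - a^T x = 5.0
  y^{k+1} = 1.0 + 0.2*5.0 = 2.0
Step 3: y^k = 2.0, reduced costs: (1.0, 5.0)
  x^k = (0.0, 0.0), subgradient = b - a^T x = 5.0
  y^{k+1} = 2.0 + 0.2*5.0 = 3.0
Step 4: y^k = 3.0, reduced costs: (-1.0, 2.0)
  x^k = (11.0, 0.0), subgradient = b - a^T x = -17.0
  y^{k+1} = 3.0 + 0.2*-17.0 = -0.4
Dual objective at y_4 = -0.4: reduced costs (5.8, 12.2), box minimizer x = (0.0, 0.0)
g(y_4) = b*y + (c1 - a1*y)*x1 + (c2 - a2*y)*x2 = 5*(-0.4) + 5.8*0.0 + 12.2*0.0 = -2.0 + 0.0 + 0.0 = -2.0


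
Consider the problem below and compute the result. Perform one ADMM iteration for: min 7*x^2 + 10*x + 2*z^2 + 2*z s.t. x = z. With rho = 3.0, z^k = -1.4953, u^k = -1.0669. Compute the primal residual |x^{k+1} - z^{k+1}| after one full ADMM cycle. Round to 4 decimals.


ADMM iteration with rho = 3.0, z^k = -1.4953, u^k = -1.0669
Step 1: x-update.
Minimize 7*x^2 + 10*x + (3.0/2)*(x + 1.4953 - 1.0669)^2
FOC: (2*7 + 3.0)*x = -10 + 3.0*(-1.4953 + 1.0669)
x^{k+1} = -0.6638
Step 2: z-update.
Minimize 2*z^2 + 2*z + (3.0/2)*(-0.6638 - z - 1.0669)^2
FOC: (2*2 + 3.0)*z = -2 + 3.0*(-0.6638 - 1.0669)
z^{k+1} = -1.0275
Step 3: u-update.
u^{k+1} = -1.0669 - 0.6638 + 1.0275 = -0.7033
Step 4: Primal residual = |-0.6638 + 1.0275| = 0.3636


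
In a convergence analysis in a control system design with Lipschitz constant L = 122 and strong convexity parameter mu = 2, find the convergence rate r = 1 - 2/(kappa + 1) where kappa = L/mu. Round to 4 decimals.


Step 1: Compute the condition number.
kappa = L/mu = 122/2 = 61.0
Step 2: Compute the convergence rate.
r = 1 - 2/(kappa + 1) = 1 - 2*mu/(L + mu) = (L - mu)/(L + mu) = 120/124 = 0.9677


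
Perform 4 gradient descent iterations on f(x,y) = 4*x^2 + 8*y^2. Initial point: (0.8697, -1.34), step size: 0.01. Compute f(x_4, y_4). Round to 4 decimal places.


Gradient descent on f(x,y) = 4*x^2 + 8*y^2.
Starting point: (0.8697, -1.34), alpha = 0.01
Step 1: grad_x = 2*4*0.8697 = 6.9576, grad_y = 2*8*-1.34 = -21.44
  x_1 = 0.8697 - 0.01*6.9576 = 0.8001
  y_1 = -1.34 - 0.01*-21.44 = -1.1256
Step 2: grad_x = 2*4*0.8001 = 6.401, grad_y = 2*8*-1.1256 = -18.0096
  x_2 = 0.8001 - 0.01*6.401 = 0.7361
  y_2 = -1.1256 - 0.01*-18.0096 = -0.9455
Step 3: grad_x = 2*4*0.7361 = 5.8889, grad_y = 2*8*-0.9455 = -15.1281
  x_3 = 0.7361 - 0.01*5.8889 = 0.6772
  y_3 = -0.9455 - 0.01*-15.1281 = -0.7942
Step 4: grad_x = 2*4*0.6772 = 5.4178, grad_y = 2*8*-0.7942 = -12.7076
  x_4 = 0.6772 - 0.01*5.4178 = 0.623
  y_4 = -0.7942 - 0.01*-12.7076 = -0.6671
f(0.623, -0.6671) = 4*0.623^2 + 8*(-0.6671)^2 = 5.1134


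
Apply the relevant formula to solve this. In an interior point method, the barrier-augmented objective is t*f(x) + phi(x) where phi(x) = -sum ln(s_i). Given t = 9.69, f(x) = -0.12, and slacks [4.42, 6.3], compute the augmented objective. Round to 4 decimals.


Step 1: Compute log-barrier.
ln values: [1.4861, 1.8405]
phi = -(1.4861 + 1.8405) = -3.3267
Step 2: Compute augmented objective.
t*f(x) = 9.69*-0.12 = -1.1628
Total = -1.1628 - 3.3267 = -4.4895


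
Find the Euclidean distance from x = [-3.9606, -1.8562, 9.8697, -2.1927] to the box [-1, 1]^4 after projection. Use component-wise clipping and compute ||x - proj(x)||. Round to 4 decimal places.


Project each component onto [-1, 1].
clip(-3.9606) = -1.0, clip(-1.8562) = -1.0, clip(9.8697) = 1.0, clip(-2.1927) = -1.0
Projection = [-1.0, -1.0, 1.0, -1.0]
Squared diffs: [8.7652, 0.7331, 78.6716, 1.4225]
Distance = sqrt(89.5924) = 9.4653


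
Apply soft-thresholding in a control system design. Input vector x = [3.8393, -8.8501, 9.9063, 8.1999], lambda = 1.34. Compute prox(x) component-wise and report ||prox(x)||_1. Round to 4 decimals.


Soft-thresholding with lambda = 1.34:
prox(3.8393) = sign(3.8393)*max(|3.8393| - 1.34, 0) = 2.4993
prox(-8.8501) = sign(-8.8501)*max(|-8.8501| - 1.34, 0) = -7.5101
prox(9.9063) = sign(9.9063)*max(|9.9063| - 1.34, 0) = 8.5663
prox(8.1999) = sign(8.1999)*max(|8.1999| - 1.34, 0) = 6.8599
prox(x) = [2.4993, -7.5101, 8.5663, 6.8599]
||prox(x)||_1 = 2.4993 + 7.5101 + 8.5663 + 6.8599 = 25.4356


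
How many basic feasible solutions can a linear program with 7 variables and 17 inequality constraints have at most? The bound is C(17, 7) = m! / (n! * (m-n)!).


Each vertex corresponds to some choice of n active constraints out of m, so the number of vertices is at most C(m, n) = m! / (n!(m-n)!).
m = 17, n = 7
Numerator: 17 * 16 * 15 * 14 * 13 * 12 * 11
Denominator: 7! = 5040
C(17, 7) = 19448


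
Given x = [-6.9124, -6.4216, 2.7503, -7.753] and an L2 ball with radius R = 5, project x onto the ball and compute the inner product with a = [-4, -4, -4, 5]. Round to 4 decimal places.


Step 1: Compute ||x|| (intermediates to 6 decimals).
||x|| = sqrt((-6.9124)^2 + (-6.4216)^2 + 2.7503^2 + (-7.753)^2) = 12.517643
Step 2: Project.
Since ||x|| > R, scale = R/||x|| = 5/12.517643 = 0.399436, proj(x) = scale * x
proj(x) = [-2.761061, -2.565018, 1.098569, -3.096827]
Step 3: Dot product.
a^T * proj(x) = -4*(-2.761061) - 4*(-2.565018) - 4*1.098569 + 5*(-3.096827) = 1.4259


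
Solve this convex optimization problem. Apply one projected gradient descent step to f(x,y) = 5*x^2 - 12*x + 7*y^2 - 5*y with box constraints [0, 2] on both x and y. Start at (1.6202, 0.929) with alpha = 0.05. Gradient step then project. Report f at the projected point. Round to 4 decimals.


Step 1: Compute gradient at (1.6202, 0.929).
grad_x = 2*5*1.6202 - 12 = 4.202
grad_y = 2*7*0.929 - 5 = 8.006
Step 2: Gradient step.
x_raw = 1.6202 - 0.05*4.202 = 1.4101
y_raw = 0.929 - 0.05*8.006 = 0.5287
Step 3: Project onto [0, 2].
x_proj = clip(1.4101) = 1.4101
y_proj = clip(0.5287) = 0.5287
Step 4: Evaluate f.
f(1.4101, 0.5287) = -7.6661


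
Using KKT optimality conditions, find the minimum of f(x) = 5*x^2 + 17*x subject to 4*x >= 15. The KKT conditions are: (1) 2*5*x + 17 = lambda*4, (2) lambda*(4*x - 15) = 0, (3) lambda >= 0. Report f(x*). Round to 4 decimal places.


Step 1: Try lambda = 0 (constraint inactive).
x_unc = -17/(2*5) = -1.7
Check: 4*-1.7 = -6.8 < 15 -- violated!
Step 2: Constraint must be active: 4*x = 15
x* = 15/4 = 3.75
lambda = (2*5*3.75 + 17)/4 = 13.625
Step 3: Compute optimal value.
f(x*) = 5*3.75^2 + 17*3.75 = 134.0625


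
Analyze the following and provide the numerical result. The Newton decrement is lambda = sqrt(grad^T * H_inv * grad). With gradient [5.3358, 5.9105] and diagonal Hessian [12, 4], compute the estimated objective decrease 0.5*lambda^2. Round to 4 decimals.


Step 1: H is diagonal, so H^(-1) * g = [0.4447, 1.4776].
Step 2: g^T H^(-1) g = sum_i g_i^2 / H_ii
  = (5.3358)^2/12 + (5.9105)^2/4
  = 2.3726 + 8.7335 = 11.1061
Step 3: Objective decrease = 0.5 * g^T H^(-1) g = 5.553


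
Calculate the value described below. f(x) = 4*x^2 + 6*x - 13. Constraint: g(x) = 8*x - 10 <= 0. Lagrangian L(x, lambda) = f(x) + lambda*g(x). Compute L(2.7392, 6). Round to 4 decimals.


Step 1: Evaluate f(x).
f(2.7392) = 4*2.7392^2 + 6*2.7392 - 13 = 33.4481
Step 2: Evaluate g(x).
g(2.7392) = 8*2.7392 - 10 = 11.9136
Step 3: Compute Lagrangian.
L = 33.4481 + 6*11.9136 = 104.9297


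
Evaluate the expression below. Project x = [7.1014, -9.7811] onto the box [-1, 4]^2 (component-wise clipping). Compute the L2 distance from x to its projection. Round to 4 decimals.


Project each component onto [-1, 4].
clip(7.1014) = 4.0, clip(-9.7811) = -1.0
Projection = [4.0, -1.0]
Squared diffs: [9.6187, 77.1077]
Distance = sqrt(86.7264) = 9.3127


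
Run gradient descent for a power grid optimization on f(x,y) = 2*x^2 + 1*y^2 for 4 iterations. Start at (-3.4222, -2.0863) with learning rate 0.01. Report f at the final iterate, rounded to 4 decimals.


Gradient descent on f(x,y) = 2*x^2 + 1*y^2.
Starting point: (-3.4222, -2.0863), alpha = 0.01
Step 1: grad_x = 2*2*-3.4222 = -13.6888, grad_y = 2*1*-2.0863 = -4.1726
  x_1 = -3.4222 - 0.01*-13.6888 = -3.2853
  y_1 = -2.0863 - 0.01*-4.1726 = -2.0446
Step 2: grad_x = 2*2*-3.2853 = -13.1412, grad_y = 2*1*-2.0446 = -4.0891
  x_2 = -3.2853 - 0.01*-13.1412 = -3.1539
  y_2 = -2.0446 - 0.01*-4.0891 = -2.0037
Step 3: grad_x = 2*2*-3.1539 = -12.6156, grad_y = 2*1*-2.0037 = -4.0074
  x_3 = -3.1539 - 0.01*-12.6156 = -3.0277
  y_3 = -2.0037 - 0.01*-4.0074 = -1.9636
Step 4: grad_x = 2*2*-3.0277 = -12.111, grad_y = 2*1*-1.9636 = -3.9272
  x_4 = -3.0277 - 0.01*-12.111 = -2.9066
  y_4 = -1.9636 - 0.01*-3.9272 = -1.9243
f(-2.9066, -1.9243) = 2*(-2.9066)^2 + 1*(-1.9243)^2 = 20.6001


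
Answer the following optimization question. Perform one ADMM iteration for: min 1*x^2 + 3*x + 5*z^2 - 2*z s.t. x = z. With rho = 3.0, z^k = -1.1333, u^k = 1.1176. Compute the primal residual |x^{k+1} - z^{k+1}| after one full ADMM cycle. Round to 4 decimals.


ADMM iteration with rho = 3.0, z^k = -1.1333, u^k = 1.1176
Step 1: x-update.
Minimize 1*x^2 + 3*x + (3.0/2)*(x + 1.1333 + 1.1176)^2
FOC: (2*1 + 3.0)*x = -3 + 3.0*(-1.1333 - 1.1176)
x^{k+1} = -1.9505
Step 2: z-update.
Minimize 5*z^2 - 2*z + (3.0/2)*(-1.9505 - z + 1.1176)^2
FOC: (2*5 + 3.0)*z = 2 + 3.0*(-1.9505 + 1.1176)
z^{k+1} = -0.0384
Step 3: u-update.
u^{k+1} = 1.1176 - 1.9505 + 0.0384 = -0.7946
Step 4: Primal residual = |-1.9505 + 0.0384| = 1.9122


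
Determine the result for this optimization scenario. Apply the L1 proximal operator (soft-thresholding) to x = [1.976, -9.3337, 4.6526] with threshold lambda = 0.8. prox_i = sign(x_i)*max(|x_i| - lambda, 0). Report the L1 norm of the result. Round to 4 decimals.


Soft-thresholding with lambda = 0.8:
prox(1.976) = sign(1.976)*max(|1.976| - 0.8, 0) = 1.176
prox(-9.3337) = sign(-9.3337)*max(|-9.3337| - 0.8, 0) = -8.5337
prox(4.6526) = sign(4.6526)*max(|4.6526| - 0.8, 0) = 3.8526
prox(x) = [1.176, -8.5337, 3.8526]
||prox(x)||_1 = 1.176 + 8.5337 + 3.8526 = 13.5623


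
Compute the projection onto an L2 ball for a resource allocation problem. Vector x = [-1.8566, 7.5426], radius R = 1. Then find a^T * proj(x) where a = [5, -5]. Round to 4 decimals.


Step 1: Compute ||x|| (intermediates to 6 decimals).
||x|| = sqrt((-1.8566)^2 + 7.5426^2) = 7.76774
Step 2: Project.
Since ||x|| > R, scale = R/||x|| = 1/7.76774 = 0.128738, proj(x) = scale * x
proj(x) = [-0.239015, 0.971019]
Step 3: Dot product.
a^T * proj(x) = 5*(-0.239015) - 5*0.971019 = -6.0502


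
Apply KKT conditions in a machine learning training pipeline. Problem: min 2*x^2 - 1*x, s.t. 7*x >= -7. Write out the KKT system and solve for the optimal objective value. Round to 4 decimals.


Step 1: Try lambda = 0 (constraint inactive).
Stationarity: 2*2*x - 1 = 0
x* = 1/(2*2) = 0.25
Check constraint: 7*0.25 = 1.75 >= -7 -- satisfied.
Step 2: Compute optimal value.
f(x*) = 2*0.25^2 - 1*0.25 = -0.125


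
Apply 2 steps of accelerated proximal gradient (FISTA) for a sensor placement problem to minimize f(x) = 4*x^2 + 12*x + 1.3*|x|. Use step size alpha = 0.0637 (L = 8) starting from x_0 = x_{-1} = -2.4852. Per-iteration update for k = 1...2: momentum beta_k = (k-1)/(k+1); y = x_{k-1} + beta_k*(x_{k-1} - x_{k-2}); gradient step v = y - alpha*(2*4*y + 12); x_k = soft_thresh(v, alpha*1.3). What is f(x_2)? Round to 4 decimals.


FISTA on f(x) = 4*x^2 + 12*x + 1.3*|x|
L = 8, alpha = 0.0637
Iteration 1: beta = 0.0, y = -2.4852 + 0.0*(-2.4852 + 2.4852) = -2.4852
  grad(y) = -7.8816, v = y - alpha*grad = -1.9831
  prox(v) = soft_thresh(-1.9831, 0.0828) = -1.9003
Iteration 2: beta = 0.3333, y = -1.9003 + 0.3333*(-1.9003 + 2.4852) = -1.7054
  grad(y) = -1.643, v = y - alpha*grad = -1.6007
  prox(v) = soft_thresh(-1.6007, 0.0828) = -1.5179
f(x_2) = 4*(-1.5179)^2 + 12*(-1.5179) + 1.3*|-1.5179| = -7.0254


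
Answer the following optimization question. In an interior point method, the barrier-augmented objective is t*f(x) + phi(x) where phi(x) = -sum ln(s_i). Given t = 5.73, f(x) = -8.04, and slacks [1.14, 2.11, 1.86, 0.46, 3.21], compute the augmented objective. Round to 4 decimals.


Step 1: Compute log-barrier.
ln values: [0.131, 0.7467, 0.6206, -0.7765, 1.1663]
phi = -(0.131 + 0.7467 + 0.6206 - 0.7765 + 1.1663) = -1.888
Step 2: Compute augmented objective.
t*f(x) = 5.73*-8.04 = -46.0692
Total = -46.0692 - 1.888 = -47.9572


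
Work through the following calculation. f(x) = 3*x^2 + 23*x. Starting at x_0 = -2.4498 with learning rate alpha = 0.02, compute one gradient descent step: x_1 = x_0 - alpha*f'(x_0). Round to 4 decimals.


We compute the gradient at x_0 and apply the update.
f'(x) = 6*x + 23
f'(-2.4498) = 6*-2.4498 + 23 = 8.3012
x_1 = -2.4498 - 0.02*8.3012 = -2.6158


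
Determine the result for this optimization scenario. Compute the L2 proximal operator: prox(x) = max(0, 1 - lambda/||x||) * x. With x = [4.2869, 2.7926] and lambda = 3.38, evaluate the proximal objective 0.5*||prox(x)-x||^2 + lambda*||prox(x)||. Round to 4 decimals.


Step 1: Compute ||x||.
||x|| = 5.1163
Step 2: Compute scaling factor.
scale = max(0, 1 - 3.38/5.1163) = 0.3394
Step 3: prox(x) = [1.4548, 0.9477]
||prox(x)|| = 1.7363
Step 4: Proximal objective.
0.5*||prox-x||^2 = 5.7122
lambda*||prox|| = 5.8687
Total = 11.5808


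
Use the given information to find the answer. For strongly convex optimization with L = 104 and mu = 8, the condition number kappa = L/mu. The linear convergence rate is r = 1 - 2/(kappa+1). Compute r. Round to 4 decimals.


Step 1: Compute the condition number.
kappa = L/mu = 104/8 = 13.0
Step 2: Compute the convergence rate.
r = 1 - 2/(kappa + 1) = 1 - 2*mu/(L + mu) = (L - mu)/(L + mu) = 96/112 = 0.8571


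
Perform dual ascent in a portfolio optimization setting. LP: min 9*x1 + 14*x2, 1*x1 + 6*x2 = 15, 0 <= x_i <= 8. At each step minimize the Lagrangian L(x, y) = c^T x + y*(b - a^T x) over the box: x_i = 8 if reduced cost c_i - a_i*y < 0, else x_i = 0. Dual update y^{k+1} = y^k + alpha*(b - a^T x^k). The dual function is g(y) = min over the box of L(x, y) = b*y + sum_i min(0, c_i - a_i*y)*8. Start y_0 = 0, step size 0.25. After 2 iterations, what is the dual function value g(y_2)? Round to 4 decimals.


Dual ascent for LP: min 9*x1 + 14*x2, 1*x1 + 6*x2 = 15, 0 <= x_i <= 8
Step 1: y^k = 0.0, reduced costs: (9.0, 14.0)
  x^k = (0.0, 0.0), subgradient = b - a^T x = 15.0
  y^{k+1} = 0.0 + 0.25*15.0 = 3.75
Step 2: y^k = 3.75, reduced costs: (5.25, -8.5)
  x^k = (0.0, 8.0), subgradient = b - a^T x = -33.0
  y^{k+1} = 3.75 + 0.25*-33.0 = -4.5
Dual objective at y_2 = -4.5: reduced costs (13.5, 41.0), box minimizer x = (0.0, 0.0)
g(y_2) = b*y + (c1 - a1*y)*x1 + (c2 - a2*y)*x2 = 15*(-4.5) + 13.5*0.0 + 41.0*0.0 = -67.5 + 0.0 + 0.0 = -67.5


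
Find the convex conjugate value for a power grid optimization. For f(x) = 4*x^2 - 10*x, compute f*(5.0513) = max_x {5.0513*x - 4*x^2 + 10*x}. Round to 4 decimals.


f*(y) = sup_x {y*x - a*x^2 - b*x} = sup_x {(y-b)*x - a*x^2}
FOC: (y - b) - 2a*x = 0 => x* = (y - b)/(2a)
x* = (5.0513 + 10)/(2*4) = 1.8814
f*(5.0513) = (y-b)^2/(4a) = (5.0513 + 10)^2/(4*4)
= 226.5416/16 = 14.1589


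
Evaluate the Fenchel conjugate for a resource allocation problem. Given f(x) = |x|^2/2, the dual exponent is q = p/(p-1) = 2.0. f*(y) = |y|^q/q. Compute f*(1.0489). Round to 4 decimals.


The conjugate exponent q satisfies 1/p + 1/q = 1.
p = 2, so q = 2/(2 - 1) = 2.0
|y|^q = 1.0489^2.0 = 1.1002
f*(1.0489) = 1.1002 / 2.0 = 0.5501


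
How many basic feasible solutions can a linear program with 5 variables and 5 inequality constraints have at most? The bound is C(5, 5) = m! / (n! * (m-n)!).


Each vertex corresponds to some choice of n active constraints out of m, so the number of vertices is at most C(m, n) = m! / (n!(m-n)!).
m = 5, n = 5
Numerator: 5 * 4 * 3 * 2 * 1
Denominator: 5! = 120
C(5, 5) = 1


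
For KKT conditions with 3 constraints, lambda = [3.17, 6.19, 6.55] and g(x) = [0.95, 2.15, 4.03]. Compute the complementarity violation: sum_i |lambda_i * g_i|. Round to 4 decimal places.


KKT complementary slackness check:
lambda_1 * g_1 = 3.17 * 0.95 = 3.0115
lambda_2 * g_2 = 6.19 * 2.15 = 13.3085
lambda_3 * g_3 = 6.55 * 4.03 = 26.3965
Total violation = 3.0115 + 13.3085 + 26.3965 = 42.7165


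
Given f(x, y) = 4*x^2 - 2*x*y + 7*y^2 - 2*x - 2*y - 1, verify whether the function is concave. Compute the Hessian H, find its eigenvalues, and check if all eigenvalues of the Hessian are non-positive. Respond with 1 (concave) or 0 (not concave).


The Hessian of f(x,y) = 4*x^2 - 2*x*y + 7*y^2 - 2*x - 2*y - 1 is:
H = [[8, -2], [-2, 14]]
Trace = 8 + 14 = 22
Determinant = 8*14 - (-2)^2 = 108
Discriminant = (22)^2 - 4*108 = 52.0
Eigenvalues: lambda_1 = 7.3944, lambda_2 = 14.6056
The function is not concave.

0


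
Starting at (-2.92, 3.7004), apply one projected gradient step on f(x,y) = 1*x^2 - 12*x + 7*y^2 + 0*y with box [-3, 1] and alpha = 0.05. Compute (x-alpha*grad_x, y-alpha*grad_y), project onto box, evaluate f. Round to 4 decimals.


Step 1: Compute gradient at (-2.92, 3.7004).
grad_x = 2*1*-2.92 - 12 = -17.84
grad_y = 2*7*3.7004 + 0 = 51.8056
Step 2: Gradient step.
x_raw = -2.92 - 0.05*-17.84 = -2.028
y_raw = 3.7004 - 0.05*51.8056 = 1.1101
Step 3: Project onto [-3, 1].
x_proj = clip(-2.028) = -2.028
y_proj = clip(1.1101) = 1.0
Step 4: Evaluate f.
f(-2.028, 1.0) = 35.4488


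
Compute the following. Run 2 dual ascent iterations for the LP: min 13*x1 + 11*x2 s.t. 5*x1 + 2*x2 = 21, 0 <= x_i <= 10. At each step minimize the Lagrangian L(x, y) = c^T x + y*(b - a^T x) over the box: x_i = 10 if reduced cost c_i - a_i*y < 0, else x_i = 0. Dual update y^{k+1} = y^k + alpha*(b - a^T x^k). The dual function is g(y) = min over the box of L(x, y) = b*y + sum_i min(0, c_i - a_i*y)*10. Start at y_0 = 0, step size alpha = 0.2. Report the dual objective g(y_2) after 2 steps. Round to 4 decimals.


Dual ascent for LP: min 13*x1 + 11*x2, 5*x1 + 2*x2 = 21, 0 <= x_i <= 10
Step 1: y^k = 0.0, reduced costs: (13.0, 11.0)
  x^k = (0.0, 0.0), subgradient = b - a^T x = 21.0
  y^{k+1} = 0.0 + 0.2*21.0 = 4.2
Step 2: y^k = 4.2, reduced costs: (-8.0, 2.6)
  x^k = (10.0, 0.0), subgradient = b - a^T x = -29.0
  y^{k+1} = 4.2 + 0.2*-29.0 = -1.6
Dual objective at y_2 = -1.6: reduced costs (21.0, 14.2), box minimizer x = (0.0, 0.0)
g(y_2) = b*y + (c1 - a1*y)*x1 + (c2 - a2*y)*x2 = 21*(-1.6) + 21.0*0.0 + 14.2*0.0 = -33.6 + 0.0 + 0.0 = -33.6


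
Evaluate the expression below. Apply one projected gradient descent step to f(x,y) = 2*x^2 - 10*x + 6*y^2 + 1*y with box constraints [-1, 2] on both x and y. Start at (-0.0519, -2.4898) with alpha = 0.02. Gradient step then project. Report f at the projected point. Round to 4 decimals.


Step 1: Compute gradient at (-0.0519, -2.4898).
grad_x = 2*2*-0.0519 - 10 = -10.2076
grad_y = 2*6*-2.4898 + 1 = -28.8776
Step 2: Gradient step.
x_raw = -0.0519 - 0.02*-10.2076 = 0.1523
y_raw = -2.4898 - 0.02*-28.8776 = -1.9122
Step 3: Project onto [-1, 2].
x_proj = clip(0.1523) = 0.1523
y_proj = clip(-1.9122) = -1.0
Step 4: Evaluate f.
f(0.1523, -1.0) = 3.5238


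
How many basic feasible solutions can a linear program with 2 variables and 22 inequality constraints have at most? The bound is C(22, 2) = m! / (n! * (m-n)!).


Each vertex corresponds to some choice of n active constraints out of m, so the number of vertices is at most C(m, n) = m! / (n!(m-n)!).
m = 22, n = 2
Numerator: 22 * 21
Denominator: 2! = 2
C(22, 2) = 231


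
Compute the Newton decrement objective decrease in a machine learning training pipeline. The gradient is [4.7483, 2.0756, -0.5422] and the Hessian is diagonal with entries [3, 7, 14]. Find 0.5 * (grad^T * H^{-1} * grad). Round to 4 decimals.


Step 1: H is diagonal, so H^(-1) * g = [1.5828, 0.2965, -0.0387].
Step 2: g^T H^(-1) g = sum_i g_i^2 / H_ii
  = (4.7483)^2/3 + (2.0756)^2/7 + (-0.5422)^2/14
  = 7.5155 + 0.6154 + 0.021 = 8.1519
Step 3: Objective decrease = 0.5 * g^T H^(-1) g = 4.0759


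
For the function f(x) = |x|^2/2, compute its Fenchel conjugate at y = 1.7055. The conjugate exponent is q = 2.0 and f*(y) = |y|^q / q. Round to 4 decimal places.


The conjugate exponent q satisfies 1/p + 1/q = 1.
p = 2, so q = 2/(2 - 1) = 2.0
|y|^q = 1.7055^2.0 = 2.9087
f*(1.7055) = 2.9087 / 2.0 = 1.4544


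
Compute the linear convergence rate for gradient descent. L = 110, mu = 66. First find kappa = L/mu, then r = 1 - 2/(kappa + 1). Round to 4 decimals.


Step 1: Compute the condition number.
kappa = L/mu = 110/66 = 1.6667
Step 2: Compute the convergence rate.
r = 1 - 2/(kappa + 1) = 1 - 2*mu/(L + mu) = (L - mu)/(L + mu) = 44/176 = 0.25
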